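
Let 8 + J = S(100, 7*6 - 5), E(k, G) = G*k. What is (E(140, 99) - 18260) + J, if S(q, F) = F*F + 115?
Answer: -2924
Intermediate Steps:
S(q, F) = 115 + F**2 (S(q, F) = F**2 + 115 = 115 + F**2)
J = 1476 (J = -8 + (115 + (7*6 - 5)**2) = -8 + (115 + (42 - 5)**2) = -8 + (115 + 37**2) = -8 + (115 + 1369) = -8 + 1484 = 1476)
(E(140, 99) - 18260) + J = (99*140 - 18260) + 1476 = (13860 - 18260) + 1476 = -4400 + 1476 = -2924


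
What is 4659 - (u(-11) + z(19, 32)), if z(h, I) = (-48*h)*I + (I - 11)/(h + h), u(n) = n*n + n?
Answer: 1281833/38 ≈ 33732.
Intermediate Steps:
u(n) = n + n² (u(n) = n² + n = n + n²)
z(h, I) = (-11 + I)/(2*h) - 48*I*h (z(h, I) = -48*I*h + (-11 + I)/((2*h)) = -48*I*h + (-11 + I)*(1/(2*h)) = -48*I*h + (-11 + I)/(2*h) = (-11 + I)/(2*h) - 48*I*h)
4659 - (u(-11) + z(19, 32)) = 4659 - (-11*(1 - 11) + (½)*(-11 + 32 - 96*32*19²)/19) = 4659 - (-11*(-10) + (½)*(1/19)*(-11 + 32 - 96*32*361)) = 4659 - (110 + (½)*(1/19)*(-11 + 32 - 1108992)) = 4659 - (110 + (½)*(1/19)*(-1108971)) = 4659 - (110 - 1108971/38) = 4659 - 1*(-1104791/38) = 4659 + 1104791/38 = 1281833/38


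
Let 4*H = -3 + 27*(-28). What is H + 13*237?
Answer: 11565/4 ≈ 2891.3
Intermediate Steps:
H = -759/4 (H = (-3 + 27*(-28))/4 = (-3 - 756)/4 = (1/4)*(-759) = -759/4 ≈ -189.75)
H + 13*237 = -759/4 + 13*237 = -759/4 + 3081 = 11565/4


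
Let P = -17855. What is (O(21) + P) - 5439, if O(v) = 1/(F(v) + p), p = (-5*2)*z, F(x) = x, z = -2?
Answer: -955053/41 ≈ -23294.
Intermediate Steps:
p = 20 (p = -5*2*(-2) = -10*(-2) = 20)
O(v) = 1/(20 + v) (O(v) = 1/(v + 20) = 1/(20 + v))
(O(21) + P) - 5439 = (1/(20 + 21) - 17855) - 5439 = (1/41 - 17855) - 5439 = -732054/41 - 5439 = -955053/41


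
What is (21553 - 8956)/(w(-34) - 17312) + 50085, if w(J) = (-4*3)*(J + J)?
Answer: 826189563/16496 ≈ 50084.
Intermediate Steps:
w(J) = -24*J
(21553 - 8956)/(w(-34) - 17312) + 50085 = (21553 - 8956)/(-24*(-34) - 17312) + 50085 = 12597/(816 - 17312) + 50085 = 12597/(-16496) + 50085 = 12597*(-1/16496) + 50085 = -12597/16496 + 50085 = 826189563/16496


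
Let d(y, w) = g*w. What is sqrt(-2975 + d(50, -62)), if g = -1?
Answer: I*sqrt(2913) ≈ 53.972*I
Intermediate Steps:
d(y, w) = -w
sqrt(-2975 + d(50, -62)) = sqrt(-2975 - 1*(-62)) = sqrt(-2975 + 62) = sqrt(-2913) = I*sqrt(2913)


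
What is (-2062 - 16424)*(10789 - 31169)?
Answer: 376744680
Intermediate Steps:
(-2062 - 16424)*(10789 - 31169) = -18486*(-20380) = 376744680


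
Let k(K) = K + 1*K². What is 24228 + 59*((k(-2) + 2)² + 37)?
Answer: 27355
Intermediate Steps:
k(K) = K + K²
24228 + 59*((k(-2) + 2)² + 37) = 24228 + 59*((-2*(1 - 2) + 2)² + 37) = 24228 + 59*((-2*(-1) + 2)² + 37) = 24228 + 59*((2 + 2)² + 37) = 24228 + 59*(4² + 37) = 24228 + 59*(16 + 37) = 24228 + 59*53 = 24228 + 3127 = 27355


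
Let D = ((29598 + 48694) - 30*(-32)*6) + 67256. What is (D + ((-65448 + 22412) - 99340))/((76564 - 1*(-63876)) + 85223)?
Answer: 8932/225663 ≈ 0.039581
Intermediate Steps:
D = 151308 (D = (78292 + 960*6) + 67256 = (78292 + 5760) + 67256 = 84052 + 67256 = 151308)
(D + ((-65448 + 22412) - 99340))/((76564 - 1*(-63876)) + 85223) = (151308 + ((-65448 + 22412) - 99340))/((76564 - 1*(-63876)) + 85223) = (151308 + (-43036 - 99340))/((76564 + 63876) + 85223) = (151308 - 142376)/(140440 + 85223) = 8932/225663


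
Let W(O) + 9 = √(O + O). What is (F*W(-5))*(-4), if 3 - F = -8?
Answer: 396 - 44*I*√10 ≈ 396.0 - 139.14*I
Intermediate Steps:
F = 11 (F = 3 - 1*(-8) = 3 + 8 = 11)
W(O) = -9 + √2*√O (W(O) = -9 + √(O + O) = -9 + √(2*O) = -9 + √2*√O)
(F*W(-5))*(-4) = (11*(-9 + √2*√(-5)))*(-4) = (11*(-9 + √2*(I*√5)))*(-4) = (11*(-9 + I*√10))*(-4) = (-99 + 11*I*√10)*(-4) = 396 - 44*I*√10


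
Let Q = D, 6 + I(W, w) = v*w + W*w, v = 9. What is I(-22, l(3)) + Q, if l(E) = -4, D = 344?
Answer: 390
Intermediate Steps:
I(W, w) = -6 + 9*w + W*w (I(W, w) = -6 + (9*w + W*w) = -6 + 9*w + W*w)
Q = 344
I(-22, l(3)) + Q = (-6 + 9*(-4) - 22*(-4)) + 344 = (-6 - 36 + 88) + 344 = 46 + 344 = 390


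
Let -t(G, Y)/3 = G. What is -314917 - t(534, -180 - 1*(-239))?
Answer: -313315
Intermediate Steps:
t(G, Y) = -3*G
-314917 - t(534, -180 - 1*(-239)) = -314917 - (-3)*534 = -314917 - 1*(-1602) = -314917 + 1602 = -313315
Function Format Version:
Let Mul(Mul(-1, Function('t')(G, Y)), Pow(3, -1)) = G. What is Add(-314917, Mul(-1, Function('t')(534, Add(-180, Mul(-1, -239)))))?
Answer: -313315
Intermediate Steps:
Function('t')(G, Y) = Mul(-3, G)
Add(-314917, Mul(-1, Function('t')(534, Add(-180, Mul(-1, -239))))) = Add(-314917, Mul(-1, Mul(-3, 534))) = Add(-314917, Mul(-1, -1602)) = Add(-314917, 1602) = -313315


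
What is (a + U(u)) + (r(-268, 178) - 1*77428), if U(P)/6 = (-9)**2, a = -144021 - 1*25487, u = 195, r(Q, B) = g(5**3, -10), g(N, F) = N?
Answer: -246325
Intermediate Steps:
r(Q, B) = 125 (r(Q, B) = 5**3 = 125)
a = -169508 (a = -144021 - 25487 = -169508)
U(P) = 486 (U(P) = 6*(-9)**2 = 6*81 = 486)
(a + U(u)) + (r(-268, 178) - 1*77428) = (-169508 + 486) + (125 - 1*77428) = -169022 + (125 - 77428) = -169022 - 77303 = -246325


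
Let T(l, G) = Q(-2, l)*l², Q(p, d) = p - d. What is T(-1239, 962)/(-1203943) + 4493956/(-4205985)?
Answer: -7992343294160353/5063766198855 ≈ -1578.3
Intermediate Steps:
T(l, G) = l²*(-2 - l) (T(l, G) = (-2 - l)*l² = l²*(-2 - l))
T(-1239, 962)/(-1203943) + 4493956/(-4205985) = ((-1239)²*(-2 - 1*(-1239)))/(-1203943) + 4493956/(-4205985) = (1535121*(-2 + 1239))*(-1/1203943) + 4493956*(-1/4205985) = (1535121*1237)*(-1/1203943) - 4493956/4205985 = 1898944677*(-1/1203943) - 4493956/4205985 = -1898944677/1203943 - 4493956/4205985 = -7992343294160353/5063766198855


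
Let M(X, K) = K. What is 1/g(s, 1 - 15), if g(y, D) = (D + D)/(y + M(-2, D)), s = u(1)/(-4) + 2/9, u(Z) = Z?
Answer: 505/1008 ≈ 0.50099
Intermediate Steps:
s = -1/36 (s = 1/(-4) + 2/9 = 1*(-¼) + 2*(⅑) = -¼ + 2/9 = -1/36 ≈ -0.027778)
g(y, D) = 2*D/(D + y) (g(y, D) = (D + D)/(y + D) = (2*D)/(D + y) = 2*D/(D + y))
1/g(s, 1 - 15) = 1/(2*(1 - 15)/((1 - 15) - 1/36)) = 1/(2*(-14)/(-14 - 1/36)) = 1/(2*(-14)/(-505/36)) = 1/(2*(-14)*(-36/505)) = 1/(1008/505) = 505/1008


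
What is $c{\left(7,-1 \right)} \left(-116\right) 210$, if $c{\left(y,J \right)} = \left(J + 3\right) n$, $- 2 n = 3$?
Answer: $73080$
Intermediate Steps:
$n = - \frac{3}{2}$ ($n = \left(- \frac{1}{2}\right) 3 = - \frac{3}{2} \approx -1.5$)
$c{\left(y,J \right)} = - \frac{9}{2} - \frac{3 J}{2}$ ($c{\left(y,J \right)} = \left(J + 3\right) \left(- \frac{3}{2}\right) = \left(3 + J\right) \left(- \frac{3}{2}\right) = - \frac{9}{2} - \frac{3 J}{2}$)
$c{\left(7,-1 \right)} \left(-116\right) 210 = \left(- \frac{9}{2} - - \frac{3}{2}\right) \left(-116\right) 210 = \left(- \frac{9}{2} + \frac{3}{2}\right) \left(-116\right) 210 = \left(-3\right) \left(-116\right) 210 = 348 \cdot 210 = 73080$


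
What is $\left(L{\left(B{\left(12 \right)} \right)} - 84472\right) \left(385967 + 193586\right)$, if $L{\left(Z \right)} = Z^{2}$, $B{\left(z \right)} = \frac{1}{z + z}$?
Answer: $- \frac{28198656005663}{576} \approx -4.8956 \cdot 10^{10}$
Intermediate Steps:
$B{\left(z \right)} = \frac{1}{2 z}$
$\left(L{\left(B{\left(12 \right)} \right)} - 84472\right) \left(385967 + 193586\right) = \left(\left(\frac{1}{2 \cdot 12}\right)^{2} - 84472\right) \left(385967 + 193586\right) = \left(\left(\frac{1}{2} \cdot \frac{1}{12}\right)^{2} - 84472\right) 579553 = \left(\left(\frac{1}{24}\right)^{2} - 84472\right) 579553 = \left(\frac{1}{576} - 84472\right) 579553 = \left(- \frac{48655871}{576}\right) 579553 = - \frac{28198656005663}{576}$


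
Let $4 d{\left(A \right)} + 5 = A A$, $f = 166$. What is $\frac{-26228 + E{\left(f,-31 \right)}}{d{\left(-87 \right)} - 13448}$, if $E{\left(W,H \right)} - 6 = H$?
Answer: $\frac{26253}{11557} \approx 2.2716$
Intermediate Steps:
$d{\left(A \right)} = - \frac{5}{4} + \frac{A^{2}}{4}$ ($d{\left(A \right)} = - \frac{5}{4} + \frac{A A}{4} = - \frac{5}{4} + \frac{A^{2}}{4}$)
$E{\left(W,H \right)} = 6 + H$
$\frac{-26228 + E{\left(f,-31 \right)}}{d{\left(-87 \right)} - 13448} = \frac{-26228 + \left(6 - 31\right)}{\left(- \frac{5}{4} + \frac{\left(-87\right)^{2}}{4}\right) - 13448} = \frac{-26228 - 25}{\left(- \frac{5}{4} + \frac{1}{4} \cdot 7569\right) - 13448} = - \frac{26253}{\left(- \frac{5}{4} + \frac{7569}{4}\right) - 13448} = - \frac{26253}{1891 - 13448} = - \frac{26253}{-11557} = \left(-26253\right) \left(- \frac{1}{11557}\right) = \frac{26253}{11557}$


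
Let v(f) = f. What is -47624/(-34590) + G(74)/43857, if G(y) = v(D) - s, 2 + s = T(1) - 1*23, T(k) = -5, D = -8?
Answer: 31657678/22985055 ≈ 1.3773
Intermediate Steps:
s = -30 (s = -2 + (-5 - 1*23) = -2 + (-5 - 23) = -2 - 28 = -30)
G(y) = 22 (G(y) = -8 - 1*(-30) = -8 + 30 = 22)
-47624/(-34590) + G(74)/43857 = -47624/(-34590) + 22/43857 = -47624*(-1/34590) + 22*(1/43857) = 23812/17295 + 2/3987 = 31657678/22985055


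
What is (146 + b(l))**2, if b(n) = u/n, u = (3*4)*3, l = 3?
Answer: 24964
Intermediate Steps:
u = 36 (u = 12*3 = 36)
b(n) = 36/n
(146 + b(l))**2 = (146 + 36/3)**2 = (146 + 36*(1/3))**2 = (146 + 12)**2 = 158**2 = 24964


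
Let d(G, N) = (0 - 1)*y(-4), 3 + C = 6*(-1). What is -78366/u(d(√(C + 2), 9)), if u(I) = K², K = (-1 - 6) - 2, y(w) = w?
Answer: -26122/27 ≈ -967.48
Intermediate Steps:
C = -9 (C = -3 + 6*(-1) = -3 - 6 = -9)
K = -9 (K = -7 - 2 = -9)
d(G, N) = 4 (d(G, N) = (0 - 1)*(-4) = -1*(-4) = 4)
u(I) = 81 (u(I) = (-9)² = 81)
-78366/u(d(√(C + 2), 9)) = -78366/81 = -78366*1/81 = -26122/27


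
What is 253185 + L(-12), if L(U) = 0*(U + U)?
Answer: 253185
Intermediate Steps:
L(U) = 0 (L(U) = 0*(2*U) = 0)
253185 + L(-12) = 253185 + 0 = 253185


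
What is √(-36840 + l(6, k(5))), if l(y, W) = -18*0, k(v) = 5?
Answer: 2*I*√9210 ≈ 191.94*I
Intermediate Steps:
l(y, W) = 0
√(-36840 + l(6, k(5))) = √(-36840 + 0) = √(-36840) = 2*I*√9210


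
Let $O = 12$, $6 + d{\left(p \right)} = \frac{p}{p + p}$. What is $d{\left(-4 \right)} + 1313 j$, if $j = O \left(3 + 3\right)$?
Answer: $\frac{189061}{2} \approx 94531.0$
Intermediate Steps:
$d{\left(p \right)} = - \frac{11}{2}$ ($d{\left(p \right)} = -6 + \frac{p}{p + p} = -6 + \frac{p}{2 p} = -6 + \frac{1}{2 p} p = -6 + \frac{1}{2} = - \frac{11}{2}$)
$j = 72$ ($j = 12 \left(3 + 3\right) = 12 \cdot 6 = 72$)
$d{\left(-4 \right)} + 1313 j = - \frac{11}{2} + 1313 \cdot 72 = - \frac{11}{2} + 94536 = \frac{189061}{2}$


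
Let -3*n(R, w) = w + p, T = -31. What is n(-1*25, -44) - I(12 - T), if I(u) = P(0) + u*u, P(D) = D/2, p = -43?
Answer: -1820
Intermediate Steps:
P(D) = D/2 (P(D) = D*(½) = D/2)
n(R, w) = 43/3 - w/3 (n(R, w) = -(w - 43)/3 = -(-43 + w)/3 = 43/3 - w/3)
I(u) = u² (I(u) = (½)*0 + u*u = 0 + u² = u²)
n(-1*25, -44) - I(12 - T) = (43/3 - ⅓*(-44)) - (12 - 1*(-31))² = (43/3 + 44/3) - (12 + 31)² = 29 - 1*43² = 29 - 1*1849 = 29 - 1849 = -1820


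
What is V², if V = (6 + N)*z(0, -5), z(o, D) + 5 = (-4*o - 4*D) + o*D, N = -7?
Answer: 225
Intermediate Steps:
z(o, D) = -5 - 4*D - 4*o + D*o (z(o, D) = -5 + ((-4*o - 4*D) + o*D) = -5 + ((-4*D - 4*o) + D*o) = -5 + (-4*D - 4*o + D*o) = -5 - 4*D - 4*o + D*o)
V = -15 (V = (6 - 7)*(-5 - 4*(-5) - 4*0 - 5*0) = -(-5 + 20 + 0 + 0) = -1*15 = -15)
V² = (-15)² = 225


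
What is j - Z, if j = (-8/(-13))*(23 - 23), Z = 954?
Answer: -954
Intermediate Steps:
j = 0 (j = -8*(-1/13)*0 = (8/13)*0 = 0)
j - Z = 0 - 1*954 = 0 - 954 = -954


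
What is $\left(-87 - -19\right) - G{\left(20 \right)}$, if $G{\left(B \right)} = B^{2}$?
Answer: $-468$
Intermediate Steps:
$\left(-87 - -19\right) - G{\left(20 \right)} = \left(-87 - -19\right) - 20^{2} = \left(-87 + 19\right) - 400 = -68 - 400 = -468$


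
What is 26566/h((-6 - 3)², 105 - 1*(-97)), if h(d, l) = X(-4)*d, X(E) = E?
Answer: -13283/162 ≈ -81.994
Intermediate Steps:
h(d, l) = -4*d
26566/h((-6 - 3)², 105 - 1*(-97)) = 26566/((-4*(-6 - 3)²)) = 26566/((-4*(-9)²)) = 26566/((-4*81)) = 26566/(-324) = 26566*(-1/324) = -13283/162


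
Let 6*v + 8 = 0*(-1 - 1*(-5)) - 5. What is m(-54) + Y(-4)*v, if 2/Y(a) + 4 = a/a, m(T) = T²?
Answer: 26257/9 ≈ 2917.4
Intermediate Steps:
Y(a) = -⅔ (Y(a) = 2/(-4 + a/a) = 2/(-4 + 1) = 2/(-3) = 2*(-⅓) = -⅔)
v = -13/6 (v = -4/3 + (0*(-1 - 1*(-5)) - 5)/6 = -4/3 + (0*(-1 + 5) - 5)/6 = -4/3 + (0*4 - 5)/6 = -4/3 + (0 - 5)/6 = -4/3 + (⅙)*(-5) = -4/3 - ⅚ = -13/6 ≈ -2.1667)
m(-54) + Y(-4)*v = (-54)² - ⅔*(-13/6) = 2916 + 13/9 = 26257/9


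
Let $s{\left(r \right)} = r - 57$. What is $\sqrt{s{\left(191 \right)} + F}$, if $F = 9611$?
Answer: $\sqrt{9745} \approx 98.717$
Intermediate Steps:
$s{\left(r \right)} = -57 + r$ ($s{\left(r \right)} = r - 57 = -57 + r$)
$\sqrt{s{\left(191 \right)} + F} = \sqrt{\left(-57 + 191\right) + 9611} = \sqrt{134 + 9611} = \sqrt{9745}$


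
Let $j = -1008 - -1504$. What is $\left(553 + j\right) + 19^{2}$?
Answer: $1410$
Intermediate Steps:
$j = 496$ ($j = -1008 + 1504 = 496$)
$\left(553 + j\right) + 19^{2} = \left(553 + 496\right) + 19^{2} = 1049 + 361 = 1410$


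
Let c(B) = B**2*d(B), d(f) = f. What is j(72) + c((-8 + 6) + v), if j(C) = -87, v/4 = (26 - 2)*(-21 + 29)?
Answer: 449455009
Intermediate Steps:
v = 768 (v = 4*((26 - 2)*(-21 + 29)) = 4*(24*8) = 4*192 = 768)
c(B) = B**3 (c(B) = B**2*B = B**3)
j(72) + c((-8 + 6) + v) = -87 + ((-8 + 6) + 768)**3 = -87 + (-2 + 768)**3 = -87 + 766**3 = -87 + 449455096 = 449455009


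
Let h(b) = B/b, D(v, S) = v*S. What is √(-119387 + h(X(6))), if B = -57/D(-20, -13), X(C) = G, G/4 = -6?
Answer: I*√32282242330/520 ≈ 345.52*I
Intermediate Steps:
D(v, S) = S*v
G = -24 (G = 4*(-6) = -24)
X(C) = -24
B = -57/260 (B = -57/((-13*(-20))) = -57/260 ≈ -0.21923)
h(b) = -57/(260*b)
√(-119387 + h(X(6))) = √(-119387 - 57/260/(-24)) = √(-119387 - 57/260*(-1/24)) = √(-119387 + 19/2080) = √(-248324941/2080) = I*√32282242330/520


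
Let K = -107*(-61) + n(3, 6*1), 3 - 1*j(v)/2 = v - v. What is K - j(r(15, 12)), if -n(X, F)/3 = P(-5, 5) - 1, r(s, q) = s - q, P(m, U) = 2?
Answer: 6518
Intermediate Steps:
n(X, F) = -3 (n(X, F) = -3*(2 - 1) = -3*1 = -3)
j(v) = 6 (j(v) = 6 - 2*(v - v) = 6 - 2*0 = 6 + 0 = 6)
K = 6524 (K = -107*(-61) - 3 = 6527 - 3 = 6524)
K - j(r(15, 12)) = 6524 - 1*6 = 6524 - 6 = 6518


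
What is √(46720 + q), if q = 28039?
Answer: √74759 ≈ 273.42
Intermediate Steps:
√(46720 + q) = √(46720 + 28039) = √74759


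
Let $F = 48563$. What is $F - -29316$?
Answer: $77879$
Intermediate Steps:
$F - -29316 = 48563 - -29316 = 48563 + 29316 = 77879$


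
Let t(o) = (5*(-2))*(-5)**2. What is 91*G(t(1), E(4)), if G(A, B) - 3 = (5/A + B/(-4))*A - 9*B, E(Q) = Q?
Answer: 20202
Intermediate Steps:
t(o) = -250 (t(o) = -10*25 = -250)
G(A, B) = 3 - 9*B + A*(5/A - B/4) (G(A, B) = 3 + ((5/A + B/(-4))*A - 9*B) = 3 + ((5/A + B*(-1/4))*A - 9*B) = 3 + ((5/A - B/4)*A - 9*B) = 3 + (A*(5/A - B/4) - 9*B) = 3 + (-9*B + A*(5/A - B/4)) = 3 - 9*B + A*(5/A - B/4))
91*G(t(1), E(4)) = 91*(8 - 9*4 - 1/4*(-250)*4) = 91*(8 - 36 + 250) = 91*222 = 20202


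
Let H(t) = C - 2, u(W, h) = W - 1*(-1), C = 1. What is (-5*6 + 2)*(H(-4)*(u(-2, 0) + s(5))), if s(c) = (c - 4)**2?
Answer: 0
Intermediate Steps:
u(W, h) = 1 + W (u(W, h) = W + 1 = 1 + W)
s(c) = (-4 + c)**2
H(t) = -1 (H(t) = 1 - 2 = -1)
(-5*6 + 2)*(H(-4)*(u(-2, 0) + s(5))) = (-5*6 + 2)*(-((1 - 2) + (-4 + 5)**2)) = (-30 + 2)*(-(-1 + 1**2)) = -(-28)*(-1 + 1) = -(-28)*0 = -28*0 = 0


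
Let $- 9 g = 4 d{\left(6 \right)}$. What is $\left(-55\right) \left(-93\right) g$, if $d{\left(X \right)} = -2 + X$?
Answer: $- \frac{27280}{3} \approx -9093.3$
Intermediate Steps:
$g = - \frac{16}{9}$ ($g = - \frac{4 \left(-2 + 6\right)}{9} = - \frac{4 \cdot 4}{9} = \left(- \frac{1}{9}\right) 16 = - \frac{16}{9} \approx -1.7778$)
$\left(-55\right) \left(-93\right) g = \left(-55\right) \left(-93\right) \left(- \frac{16}{9}\right) = 5115 \left(- \frac{16}{9}\right) = - \frac{27280}{3}$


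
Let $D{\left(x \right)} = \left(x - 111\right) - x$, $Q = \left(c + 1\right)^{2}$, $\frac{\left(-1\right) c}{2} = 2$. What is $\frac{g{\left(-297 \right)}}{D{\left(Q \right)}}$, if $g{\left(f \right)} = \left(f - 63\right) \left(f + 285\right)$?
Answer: $- \frac{1440}{37} \approx -38.919$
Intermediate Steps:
$c = -4$ ($c = \left(-2\right) 2 = -4$)
$g{\left(f \right)} = \left(-63 + f\right) \left(285 + f\right)$
$Q = 9$ ($Q = \left(-4 + 1\right)^{2} = \left(-3\right)^{2} = 9$)
$D{\left(x \right)} = -111$ ($D{\left(x \right)} = \left(-111 + x\right) - x = -111$)
$\frac{g{\left(-297 \right)}}{D{\left(Q \right)}} = \frac{-17955 + \left(-297\right)^{2} + 222 \left(-297\right)}{-111} = \left(-17955 + 88209 - 65934\right) \left(- \frac{1}{111}\right) = 4320 \left(- \frac{1}{111}\right) = - \frac{1440}{37}$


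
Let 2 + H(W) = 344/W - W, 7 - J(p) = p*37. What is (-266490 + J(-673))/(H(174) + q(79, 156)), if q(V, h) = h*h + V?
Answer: -21017634/2108965 ≈ -9.9659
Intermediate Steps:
q(V, h) = V + h² (q(V, h) = h² + V = V + h²)
J(p) = 7 - 37*p (J(p) = 7 - p*37 = 7 - 37*p)
H(W) = -2 - W + 344/W (H(W) = -2 + (344/W - W) = -2 + (-W + 344/W) = -2 - W + 344/W)
(-266490 + J(-673))/(H(174) + q(79, 156)) = (-266490 + (7 - 37*(-673)))/((-2 - 1*174 + 344/174) + (79 + 156²)) = (-266490 + (7 + 24901))/((-2 - 174 + 344*(1/174)) + (79 + 24336)) = (-266490 + 24908)/((-2 - 174 + 172/87) + 24415) = -241582/(-15140/87 + 24415) = -241582/2108965/87 = -241582*87/2108965 = -21017634/2108965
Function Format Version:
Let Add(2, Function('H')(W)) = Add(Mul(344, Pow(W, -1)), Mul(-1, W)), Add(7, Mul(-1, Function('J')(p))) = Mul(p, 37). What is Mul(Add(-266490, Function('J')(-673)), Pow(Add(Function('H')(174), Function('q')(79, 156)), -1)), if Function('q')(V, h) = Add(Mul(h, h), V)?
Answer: Rational(-21017634, 2108965) ≈ -9.9659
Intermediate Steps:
Function('q')(V, h) = Add(V, Pow(h, 2)) (Function('q')(V, h) = Add(Pow(h, 2), V) = Add(V, Pow(h, 2)))
Function('J')(p) = Add(7, Mul(-37, p)) (Function('J')(p) = Add(7, Mul(-1, Mul(p, 37))) = Add(7, Mul(-1, Mul(37, p))) = Add(7, Mul(-37, p)))
Function('H')(W) = Add(-2, Mul(-1, W), Mul(344, Pow(W, -1))) (Function('H')(W) = Add(-2, Add(Mul(344, Pow(W, -1)), Mul(-1, W))) = Add(-2, Add(Mul(-1, W), Mul(344, Pow(W, -1)))) = Add(-2, Mul(-1, W), Mul(344, Pow(W, -1))))
Mul(Add(-266490, Function('J')(-673)), Pow(Add(Function('H')(174), Function('q')(79, 156)), -1)) = Mul(Add(-266490, Add(7, Mul(-37, -673))), Pow(Add(Add(-2, Mul(-1, 174), Mul(344, Pow(174, -1))), Add(79, Pow(156, 2))), -1)) = Mul(Add(-266490, Add(7, 24901)), Pow(Add(Add(-2, -174, Mul(344, Rational(1, 174))), Add(79, 24336)), -1)) = Mul(Add(-266490, 24908), Pow(Add(Add(-2, -174, Rational(172, 87)), 24415), -1)) = Mul(-241582, Pow(Add(Rational(-15140, 87), 24415), -1)) = Mul(-241582, Pow(Rational(2108965, 87), -1)) = Mul(-241582, Rational(87, 2108965)) = Rational(-21017634, 2108965)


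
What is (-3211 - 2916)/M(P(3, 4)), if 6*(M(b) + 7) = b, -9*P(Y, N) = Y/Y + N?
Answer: 330858/383 ≈ 863.86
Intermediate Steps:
P(Y, N) = -⅑ - N/9 (P(Y, N) = -(Y/Y + N)/9 = -(1 + N)/9 = -⅑ - N/9)
M(b) = -7 + b/6
(-3211 - 2916)/M(P(3, 4)) = (-3211 - 2916)/(-7 + (-⅑ - ⅑*4)/6) = -6127/(-7 + (-⅑ - 4/9)/6) = -6127/(-7 + (⅙)*(-5/9)) = -6127/(-7 - 5/54) = -6127/(-383/54) = -6127*(-54/383) = 330858/383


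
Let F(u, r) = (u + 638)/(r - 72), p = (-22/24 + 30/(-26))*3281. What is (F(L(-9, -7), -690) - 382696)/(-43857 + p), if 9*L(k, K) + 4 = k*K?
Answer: 68237909194/9031363065 ≈ 7.5557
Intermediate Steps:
L(k, K) = -4/9 + K*k/9 (L(k, K) = -4/9 + (k*K)/9 = -4/9 + (K*k)/9 = -4/9 + K*k/9)
p = -1059763/156 (p = (-22*1/24 + 30*(-1/26))*3281 = (-11/12 - 15/13)*3281 = -323/156*3281 = -1059763/156 ≈ -6793.4)
F(u, r) = (638 + u)/(-72 + r)
(F(L(-9, -7), -690) - 382696)/(-43857 + p) = ((638 + (-4/9 + (⅑)*(-7)*(-9)))/(-72 - 690) - 382696)/(-43857 - 1059763/156) = ((638 + (-4/9 + 7))/(-762) - 382696)/(-7901455/156) = (-(638 + 59/9)/762 - 382696)*(-156/7901455) = (-1/762*5801/9 - 382696)*(-156/7901455) = (-5801/6858 - 382696)*(-156/7901455) = -2624534969/6858*(-156/7901455) = 68237909194/9031363065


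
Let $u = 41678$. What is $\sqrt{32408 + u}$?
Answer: $\sqrt{74086} \approx 272.19$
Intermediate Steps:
$\sqrt{32408 + u} = \sqrt{32408 + 41678} = \sqrt{74086}$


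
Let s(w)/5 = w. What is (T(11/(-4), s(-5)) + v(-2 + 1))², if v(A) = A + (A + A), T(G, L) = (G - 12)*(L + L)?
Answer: 2157961/4 ≈ 5.3949e+5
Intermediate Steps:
s(w) = 5*w
T(G, L) = 2*L*(-12 + G) (T(G, L) = (-12 + G)*(2*L) = 2*L*(-12 + G))
v(A) = 3*A (v(A) = A + 2*A = 3*A)
(T(11/(-4), s(-5)) + v(-2 + 1))² = (2*(5*(-5))*(-12 + 11/(-4)) + 3*(-2 + 1))² = (2*(-25)*(-12 + 11*(-¼)) + 3*(-1))² = (2*(-25)*(-12 - 11/4) - 3)² = (2*(-25)*(-59/4) - 3)² = (1475/2 - 3)² = (1469/2)² = 2157961/4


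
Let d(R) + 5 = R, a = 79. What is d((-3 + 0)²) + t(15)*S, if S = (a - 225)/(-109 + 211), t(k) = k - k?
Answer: 4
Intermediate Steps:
t(k) = 0
d(R) = -5 + R
S = -73/51 (S = (79 - 225)/(-109 + 211) = -146/102 = -146*1/102 = -73/51 ≈ -1.4314)
d((-3 + 0)²) + t(15)*S = (-5 + (-3 + 0)²) + 0*(-73/51) = (-5 + (-3)²) + 0 = (-5 + 9) + 0 = 4 + 0 = 4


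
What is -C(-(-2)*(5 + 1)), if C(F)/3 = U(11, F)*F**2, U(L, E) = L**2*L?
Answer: -574992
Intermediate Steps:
U(L, E) = L**3
C(F) = 3993*F**2 (C(F) = 3*(11**3*F**2) = 3*(1331*F**2) = 3993*F**2)
-C(-(-2)*(5 + 1)) = -3993*(-(-2)*(5 + 1))**2 = -3993*(-(-2)*6)**2 = -3993*(-1*(-12))**2 = -3993*12**2 = -3993*144 = -1*574992 = -574992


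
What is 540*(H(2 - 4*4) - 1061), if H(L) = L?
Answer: -580500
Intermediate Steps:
540*(H(2 - 4*4) - 1061) = 540*((2 - 4*4) - 1061) = 540*((2 - 16) - 1061) = 540*(-14 - 1061) = 540*(-1075) = -580500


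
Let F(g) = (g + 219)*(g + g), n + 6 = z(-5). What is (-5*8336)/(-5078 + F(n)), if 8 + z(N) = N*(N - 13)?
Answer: -20840/19881 ≈ -1.0482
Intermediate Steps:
z(N) = -8 + N*(-13 + N) (z(N) = -8 + N*(N - 13) = -8 + N*(-13 + N))
n = 76 (n = -6 + (-8 + (-5)**2 - 13*(-5)) = -6 + (-8 + 25 + 65) = -6 + 82 = 76)
F(g) = 2*g*(219 + g) (F(g) = (219 + g)*(2*g) = 2*g*(219 + g))
(-5*8336)/(-5078 + F(n)) = (-5*8336)/(-5078 + 2*76*(219 + 76)) = -41680/(-5078 + 2*76*295) = -41680/(-5078 + 44840) = -41680/39762 = -41680*1/39762 = -20840/19881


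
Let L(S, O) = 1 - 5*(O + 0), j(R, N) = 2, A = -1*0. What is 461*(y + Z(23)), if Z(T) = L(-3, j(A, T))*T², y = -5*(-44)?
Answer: -2093401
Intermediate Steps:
A = 0
y = 220
L(S, O) = 1 - 5*O
Z(T) = -9*T² (Z(T) = (1 - 5*2)*T² = (1 - 10)*T² = -9*T²)
461*(y + Z(23)) = 461*(220 - 9*23²) = 461*(220 - 9*529) = 461*(220 - 4761) = 461*(-4541) = -2093401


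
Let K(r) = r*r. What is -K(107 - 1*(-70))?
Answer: -31329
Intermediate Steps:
K(r) = r**2
-K(107 - 1*(-70)) = -(107 - 1*(-70))**2 = -(107 + 70)**2 = -1*177**2 = -1*31329 = -31329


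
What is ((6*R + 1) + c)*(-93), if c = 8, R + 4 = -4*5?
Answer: 12555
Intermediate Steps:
R = -24 (R = -4 - 4*5 = -4 - 20 = -24)
((6*R + 1) + c)*(-93) = ((6*(-24) + 1) + 8)*(-93) = ((-144 + 1) + 8)*(-93) = (-143 + 8)*(-93) = -135*(-93) = 12555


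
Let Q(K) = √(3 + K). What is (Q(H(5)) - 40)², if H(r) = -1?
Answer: (40 - √2)² ≈ 1488.9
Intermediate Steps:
(Q(H(5)) - 40)² = (√(3 - 1) - 40)² = (√2 - 40)² = (-40 + √2)²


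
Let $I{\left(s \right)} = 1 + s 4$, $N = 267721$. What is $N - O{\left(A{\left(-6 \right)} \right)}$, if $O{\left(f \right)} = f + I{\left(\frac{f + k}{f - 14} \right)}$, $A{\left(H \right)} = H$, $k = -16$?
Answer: $\frac{1338608}{5} \approx 2.6772 \cdot 10^{5}$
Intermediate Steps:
$I{\left(s \right)} = 1 + 4 s$
$O{\left(f \right)} = 1 + f + \frac{4 \left(-16 + f\right)}{-14 + f}$ ($O{\left(f \right)} = f + \left(1 + 4 \frac{f - 16}{f - 14}\right) = f + \left(1 + 4 \frac{-16 + f}{-14 + f}\right) = f + \left(1 + \frac{4 \left(-16 + f\right)}{-14 + f}\right) = 1 + f + \frac{4 \left(-16 + f\right)}{-14 + f}$)
$N - O{\left(A{\left(-6 \right)} \right)} = 267721 - \frac{-78 + \left(-6\right)^{2} - -54}{-14 - 6} = 267721 - \frac{-78 + 36 + 54}{-20} = 267721 - \left(- \frac{1}{20}\right) 12 = 267721 - - \frac{3}{5} = 267721 + \frac{3}{5} = \frac{1338608}{5}$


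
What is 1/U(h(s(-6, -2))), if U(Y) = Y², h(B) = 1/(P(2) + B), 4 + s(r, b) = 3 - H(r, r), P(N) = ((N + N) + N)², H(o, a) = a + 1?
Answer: 1600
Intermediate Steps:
H(o, a) = 1 + a
P(N) = 9*N² (P(N) = (2*N + N)² = (3*N)² = 9*N²)
s(r, b) = -2 - r (s(r, b) = -4 + (3 - (1 + r)) = -4 + (3 + (-1 - r)) = -4 + (2 - r) = -2 - r)
h(B) = 1/(36 + B) (h(B) = 1/(9*2² + B) = 1/(9*4 + B) = 1/(36 + B))
1/U(h(s(-6, -2))) = 1/((1/(36 + (-2 - 1*(-6))))²) = 1/((1/(36 + (-2 + 6)))²) = 1/((1/(36 + 4))²) = 1/((1/40)²) = 1/(1/1600) = 1600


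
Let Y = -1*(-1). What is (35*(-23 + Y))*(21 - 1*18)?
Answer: -2310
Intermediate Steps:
Y = 1
(35*(-23 + Y))*(21 - 1*18) = (35*(-23 + 1))*(21 - 1*18) = (35*(-22))*(21 - 18) = -770*3 = -2310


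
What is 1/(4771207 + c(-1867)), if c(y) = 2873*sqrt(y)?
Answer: 4771207/22779826695692 - 2873*I*sqrt(1867)/22779826695692 ≈ 2.0945e-7 - 5.4495e-9*I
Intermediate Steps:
1/(4771207 + c(-1867)) = 1/(4771207 + 2873*sqrt(-1867)) = 1/(4771207 + 2873*(I*sqrt(1867))) = 1/(4771207 + 2873*I*sqrt(1867))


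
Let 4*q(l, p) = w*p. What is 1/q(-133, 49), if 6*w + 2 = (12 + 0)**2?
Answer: 12/3479 ≈ 0.0034493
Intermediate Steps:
w = 71/3 (w = -1/3 + (12 + 0)**2/6 = -1/3 + (1/6)*12**2 = -1/3 + (1/6)*144 = -1/3 + 24 = 71/3 ≈ 23.667)
q(l, p) = 71*p/12 (q(l, p) = (71*p/3)/4 = 71*p/12)
1/q(-133, 49) = 1/((71/12)*49) = 1/(3479/12) = 12/3479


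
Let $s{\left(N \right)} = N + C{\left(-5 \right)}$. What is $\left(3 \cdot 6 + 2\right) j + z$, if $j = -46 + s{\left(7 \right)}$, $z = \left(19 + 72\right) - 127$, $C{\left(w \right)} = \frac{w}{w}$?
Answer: $-796$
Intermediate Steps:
$C{\left(w \right)} = 1$
$s{\left(N \right)} = 1 + N$ ($s{\left(N \right)} = N + 1 = 1 + N$)
$z = -36$ ($z = 91 - 127 = -36$)
$j = -38$ ($j = -46 + \left(1 + 7\right) = -46 + 8 = -38$)
$\left(3 \cdot 6 + 2\right) j + z = \left(3 \cdot 6 + 2\right) \left(-38\right) - 36 = \left(18 + 2\right) \left(-38\right) - 36 = 20 \left(-38\right) - 36 = -760 - 36 = -796$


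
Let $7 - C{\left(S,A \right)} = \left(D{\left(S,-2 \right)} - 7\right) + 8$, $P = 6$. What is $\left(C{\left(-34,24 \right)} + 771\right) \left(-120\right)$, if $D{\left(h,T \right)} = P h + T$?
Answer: $-117960$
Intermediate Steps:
$D{\left(h,T \right)} = T + 6 h$ ($D{\left(h,T \right)} = 6 h + T = T + 6 h$)
$C{\left(S,A \right)} = 8 - 6 S$ ($C{\left(S,A \right)} = 7 - \left(\left(\left(-2 + 6 S\right) - 7\right) + 8\right) = 7 - \left(\left(-9 + 6 S\right) + 8\right) = 7 - \left(-1 + 6 S\right) = 8 - 6 S$)
$\left(C{\left(-34,24 \right)} + 771\right) \left(-120\right) = \left(\left(8 - -204\right) + 771\right) \left(-120\right) = \left(\left(8 + 204\right) + 771\right) \left(-120\right) = \left(212 + 771\right) \left(-120\right) = 983 \left(-120\right) = -117960$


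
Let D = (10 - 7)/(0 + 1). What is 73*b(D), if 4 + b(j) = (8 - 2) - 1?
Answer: 73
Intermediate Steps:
D = 3 (D = 3/1 = 3*1 = 3)
b(j) = 1 (b(j) = -4 + ((8 - 2) - 1) = -4 + (6 - 1) = -4 + 5 = 1)
73*b(D) = 73*1 = 73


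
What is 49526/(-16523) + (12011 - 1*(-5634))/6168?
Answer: -13928033/101913864 ≈ -0.13666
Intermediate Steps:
49526/(-16523) + (12011 - 1*(-5634))/6168 = 49526*(-1/16523) + (12011 + 5634)*(1/6168) = -49526/16523 + 17645*(1/6168) = -49526/16523 + 17645/6168 = -13928033/101913864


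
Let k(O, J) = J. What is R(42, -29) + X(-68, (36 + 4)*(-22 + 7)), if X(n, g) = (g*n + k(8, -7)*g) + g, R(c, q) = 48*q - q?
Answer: 43037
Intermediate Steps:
R(c, q) = 47*q
X(n, g) = -6*g + g*n (X(n, g) = (g*n - 7*g) + g = (-7*g + g*n) + g = -6*g + g*n)
R(42, -29) + X(-68, (36 + 4)*(-22 + 7)) = 47*(-29) + ((36 + 4)*(-22 + 7))*(-6 - 68) = -1363 + (40*(-15))*(-74) = -1363 - 600*(-74) = -1363 + 44400 = 43037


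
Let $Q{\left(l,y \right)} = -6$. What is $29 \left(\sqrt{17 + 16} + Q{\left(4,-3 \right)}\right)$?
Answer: $-174 + 29 \sqrt{33} \approx -7.4077$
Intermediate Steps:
$29 \left(\sqrt{17 + 16} + Q{\left(4,-3 \right)}\right) = 29 \left(\sqrt{17 + 16} - 6\right) = 29 \left(\sqrt{33} - 6\right) = 29 \left(-6 + \sqrt{33}\right) = -174 + 29 \sqrt{33}$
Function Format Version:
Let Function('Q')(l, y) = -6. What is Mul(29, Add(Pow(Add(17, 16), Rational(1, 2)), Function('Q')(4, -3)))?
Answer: Add(-174, Mul(29, Pow(33, Rational(1, 2)))) ≈ -7.4077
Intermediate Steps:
Mul(29, Add(Pow(Add(17, 16), Rational(1, 2)), Function('Q')(4, -3))) = Mul(29, Add(Pow(Add(17, 16), Rational(1, 2)), -6)) = Mul(29, Add(Pow(33, Rational(1, 2)), -6)) = Mul(29, Add(-6, Pow(33, Rational(1, 2)))) = Add(-174, Mul(29, Pow(33, Rational(1, 2))))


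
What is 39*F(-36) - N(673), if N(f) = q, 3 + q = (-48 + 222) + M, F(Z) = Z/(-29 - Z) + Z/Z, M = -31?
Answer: -2111/7 ≈ -301.57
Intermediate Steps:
F(Z) = 1 + Z/(-29 - Z) (F(Z) = Z/(-29 - Z) + 1 = 1 + Z/(-29 - Z))
q = 140 (q = -3 + ((-48 + 222) - 31) = -3 + (174 - 31) = -3 + 143 = 140)
N(f) = 140
39*F(-36) - N(673) = 39*(29/(29 - 36)) - 1*140 = 39*(29/(-7)) - 140 = 39*(29*(-1/7)) - 140 = 39*(-29/7) - 140 = -1131/7 - 140 = -2111/7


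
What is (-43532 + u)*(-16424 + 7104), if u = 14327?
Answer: 272190600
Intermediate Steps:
(-43532 + u)*(-16424 + 7104) = (-43532 + 14327)*(-16424 + 7104) = -29205*(-9320) = 272190600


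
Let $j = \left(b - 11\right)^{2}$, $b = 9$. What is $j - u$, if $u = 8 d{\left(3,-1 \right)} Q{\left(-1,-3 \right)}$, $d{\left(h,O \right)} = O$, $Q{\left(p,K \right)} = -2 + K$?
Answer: $-36$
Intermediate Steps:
$j = 4$ ($j = \left(9 - 11\right)^{2} = \left(-2\right)^{2} = 4$)
$u = 40$ ($u = 8 \left(-1\right) \left(-2 - 3\right) = \left(-8\right) \left(-5\right) = 40$)
$j - u = 4 - 40 = -36$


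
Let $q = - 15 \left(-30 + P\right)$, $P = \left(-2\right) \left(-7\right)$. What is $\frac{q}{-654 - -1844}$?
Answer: $\frac{24}{119} \approx 0.20168$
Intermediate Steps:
$P = 14$
$q = 240$ ($q = - 15 \left(-30 + 14\right) = \left(-15\right) \left(-16\right) = 240$)
$\frac{q}{-654 - -1844} = \frac{240}{-654 - -1844} = \frac{240}{-654 + 1844} = \frac{240}{1190} = 240 \cdot \frac{1}{1190} = \frac{24}{119}$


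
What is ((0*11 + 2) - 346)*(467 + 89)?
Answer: -191264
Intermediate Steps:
((0*11 + 2) - 346)*(467 + 89) = ((0 + 2) - 346)*556 = (2 - 346)*556 = -344*556 = -191264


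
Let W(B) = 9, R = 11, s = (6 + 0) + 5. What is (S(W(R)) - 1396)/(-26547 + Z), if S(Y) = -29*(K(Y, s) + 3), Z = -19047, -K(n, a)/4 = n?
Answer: 439/45594 ≈ 0.0096285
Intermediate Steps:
s = 11 (s = 6 + 5 = 11)
K(n, a) = -4*n
S(Y) = -87 + 116*Y (S(Y) = -29*(-4*Y + 3) = -29*(3 - 4*Y) = -87 + 116*Y)
(S(W(R)) - 1396)/(-26547 + Z) = ((-87 + 116*9) - 1396)/(-26547 - 19047) = ((-87 + 1044) - 1396)/(-45594) = (957 - 1396)*(-1/45594) = -439*(-1/45594) = 439/45594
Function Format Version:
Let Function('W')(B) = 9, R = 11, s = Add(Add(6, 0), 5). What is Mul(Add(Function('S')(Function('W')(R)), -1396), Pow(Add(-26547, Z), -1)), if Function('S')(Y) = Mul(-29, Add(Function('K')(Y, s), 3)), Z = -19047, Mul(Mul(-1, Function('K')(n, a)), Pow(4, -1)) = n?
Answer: Rational(439, 45594) ≈ 0.0096285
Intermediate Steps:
s = 11 (s = Add(6, 5) = 11)
Function('K')(n, a) = Mul(-4, n)
Function('S')(Y) = Add(-87, Mul(116, Y)) (Function('S')(Y) = Mul(-29, Add(Mul(-4, Y), 3)) = Mul(-29, Add(3, Mul(-4, Y))) = Add(-87, Mul(116, Y)))
Mul(Add(Function('S')(Function('W')(R)), -1396), Pow(Add(-26547, Z), -1)) = Mul(Add(Add(-87, Mul(116, 9)), -1396), Pow(Add(-26547, -19047), -1)) = Mul(Add(Add(-87, 1044), -1396), Pow(-45594, -1)) = Mul(Add(957, -1396), Rational(-1, 45594)) = Mul(-439, Rational(-1, 45594)) = Rational(439, 45594)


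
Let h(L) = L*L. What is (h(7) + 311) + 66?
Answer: 426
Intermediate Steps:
h(L) = L²
(h(7) + 311) + 66 = (7² + 311) + 66 = (49 + 311) + 66 = 360 + 66 = 426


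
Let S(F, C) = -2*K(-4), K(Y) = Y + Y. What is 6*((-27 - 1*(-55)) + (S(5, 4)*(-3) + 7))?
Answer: -78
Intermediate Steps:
K(Y) = 2*Y
S(F, C) = 16 (S(F, C) = -4*(-4) = -2*(-8) = 16)
6*((-27 - 1*(-55)) + (S(5, 4)*(-3) + 7)) = 6*((-27 - 1*(-55)) + (16*(-3) + 7)) = 6*((-27 + 55) + (-48 + 7)) = 6*(28 - 41) = 6*(-13) = -78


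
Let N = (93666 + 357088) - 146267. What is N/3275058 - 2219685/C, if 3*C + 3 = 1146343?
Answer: -165074967097/28879461444 ≈ -5.7160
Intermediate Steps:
C = 1146340/3 (C = -1 + (1/3)*1146343 = -1 + 1146343/3 = 1146340/3 ≈ 3.8211e+5)
N = 304487 (N = 450754 - 146267 = 304487)
N/3275058 - 2219685/C = 304487/3275058 - 2219685/1146340/3 = 304487*(1/3275058) - 2219685*3/1146340 = 304487/3275058 - 102447/17636 = -165074967097/28879461444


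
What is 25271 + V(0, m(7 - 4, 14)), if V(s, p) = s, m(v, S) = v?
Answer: 25271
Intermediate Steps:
25271 + V(0, m(7 - 4, 14)) = 25271 + 0 = 25271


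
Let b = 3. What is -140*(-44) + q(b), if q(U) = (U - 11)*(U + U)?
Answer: 6112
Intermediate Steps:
q(U) = 2*U*(-11 + U) (q(U) = (-11 + U)*(2*U) = 2*U*(-11 + U))
-140*(-44) + q(b) = -140*(-44) + 2*3*(-11 + 3) = 6160 + 2*3*(-8) = 6160 - 48 = 6112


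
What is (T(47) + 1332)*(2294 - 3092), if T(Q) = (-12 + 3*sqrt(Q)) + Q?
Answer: -1090866 - 2394*sqrt(47) ≈ -1.1073e+6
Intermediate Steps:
T(Q) = -12 + Q + 3*sqrt(Q)
(T(47) + 1332)*(2294 - 3092) = ((-12 + 47 + 3*sqrt(47)) + 1332)*(2294 - 3092) = ((35 + 3*sqrt(47)) + 1332)*(-798) = (1367 + 3*sqrt(47))*(-798) = -1090866 - 2394*sqrt(47)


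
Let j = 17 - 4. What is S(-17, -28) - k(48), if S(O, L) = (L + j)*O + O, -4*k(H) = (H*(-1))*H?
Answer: -338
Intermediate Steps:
k(H) = H**2/4 (k(H) = -H*(-1)*H/4 = -(-H)*H/4 = -(-1)*H**2/4 = H**2/4)
j = 13
S(O, L) = O + O*(13 + L) (S(O, L) = (L + 13)*O + O = (13 + L)*O + O = O*(13 + L) + O = O + O*(13 + L))
S(-17, -28) - k(48) = -17*(14 - 28) - 48**2/4 = -17*(-14) - 2304/4 = 238 - 1*576 = 238 - 576 = -338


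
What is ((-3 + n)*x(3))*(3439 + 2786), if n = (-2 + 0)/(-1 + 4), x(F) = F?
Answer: -68475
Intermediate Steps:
n = -⅔ (n = -2/3 = -2*⅓ = -⅔ ≈ -0.66667)
((-3 + n)*x(3))*(3439 + 2786) = ((-3 - ⅔)*3)*(3439 + 2786) = -11/3*3*6225 = -11*6225 = -68475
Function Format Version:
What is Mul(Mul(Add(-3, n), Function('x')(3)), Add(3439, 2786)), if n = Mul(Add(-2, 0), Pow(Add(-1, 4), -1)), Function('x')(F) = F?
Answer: -68475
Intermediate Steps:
n = Rational(-2, 3) (n = Mul(-2, Pow(3, -1)) = Mul(-2, Rational(1, 3)) = Rational(-2, 3) ≈ -0.66667)
Mul(Mul(Add(-3, n), Function('x')(3)), Add(3439, 2786)) = Mul(Mul(Add(-3, Rational(-2, 3)), 3), Add(3439, 2786)) = Mul(Mul(Rational(-11, 3), 3), 6225) = Mul(-11, 6225) = -68475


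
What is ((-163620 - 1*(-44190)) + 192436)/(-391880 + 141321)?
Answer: -73006/250559 ≈ -0.29137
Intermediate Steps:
((-163620 - 1*(-44190)) + 192436)/(-391880 + 141321) = ((-163620 + 44190) + 192436)/(-250559) = (-119430 + 192436)*(-1/250559) = 73006*(-1/250559) = -73006/250559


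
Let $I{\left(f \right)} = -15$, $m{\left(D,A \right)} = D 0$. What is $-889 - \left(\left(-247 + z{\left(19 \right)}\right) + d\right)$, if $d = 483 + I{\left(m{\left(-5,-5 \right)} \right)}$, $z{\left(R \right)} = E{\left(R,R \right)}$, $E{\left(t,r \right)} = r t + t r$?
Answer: $-1832$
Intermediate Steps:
$m{\left(D,A \right)} = 0$
$E{\left(t,r \right)} = 2 r t$ ($E{\left(t,r \right)} = r t + r t = 2 r t$)
$z{\left(R \right)} = 2 R^{2}$ ($z{\left(R \right)} = 2 R R = 2 R^{2}$)
$d = 468$ ($d = 483 - 15 = 468$)
$-889 - \left(\left(-247 + z{\left(19 \right)}\right) + d\right) = -889 - \left(\left(-247 + 2 \cdot 19^{2}\right) + 468\right) = -889 - \left(\left(-247 + 2 \cdot 361\right) + 468\right) = -889 - \left(\left(-247 + 722\right) + 468\right) = -889 - \left(475 + 468\right) = -889 - 943 = -1832$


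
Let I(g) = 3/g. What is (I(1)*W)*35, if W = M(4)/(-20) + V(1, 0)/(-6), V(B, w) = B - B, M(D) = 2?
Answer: -21/2 ≈ -10.500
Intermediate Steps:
V(B, w) = 0
W = -⅒ (W = 2/(-20) + 0/(-6) = 2*(-1/20) + 0*(-⅙) = -⅒ + 0 = -⅒ ≈ -0.10000)
(I(1)*W)*35 = ((3/1)*(-⅒))*35 = ((3*1)*(-⅒))*35 = (3*(-⅒))*35 = -3/10*35 = -21/2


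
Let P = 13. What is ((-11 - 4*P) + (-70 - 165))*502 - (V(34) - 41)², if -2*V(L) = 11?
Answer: -607033/4 ≈ -1.5176e+5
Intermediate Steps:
V(L) = -11/2 (V(L) = -½*11 = -11/2)
((-11 - 4*P) + (-70 - 165))*502 - (V(34) - 41)² = ((-11 - 4*13) + (-70 - 165))*502 - (-11/2 - 41)² = ((-11 - 52) - 235)*502 - (-93/2)² = (-63 - 235)*502 - 1*8649/4 = -298*502 - 8649/4 = -149596 - 8649/4 = -607033/4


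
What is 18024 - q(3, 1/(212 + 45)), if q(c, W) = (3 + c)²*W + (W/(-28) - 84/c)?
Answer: 129901185/7196 ≈ 18052.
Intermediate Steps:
q(c, W) = -84/c - W/28 + W*(3 + c)² (q(c, W) = W*(3 + c)² + (W*(-1/28) - 84/c) = W*(3 + c)² + (-W/28 - 84/c) = W*(3 + c)² + (-84/c - W/28) = -84/c - W/28 + W*(3 + c)²)
18024 - q(3, 1/(212 + 45)) = 18024 - (-84/3 - 1/(28*(212 + 45)) + (3 + 3)²/(212 + 45)) = 18024 - (-84*⅓ - 1/28/257 + 6²/257) = 18024 - (-28 - 1/28*1/257 + (1/257)*36) = 18024 - (-28 - 1/7196 + 36/257) = 18024 - 1*(-200481/7196) = 18024 + 200481/7196 = 129901185/7196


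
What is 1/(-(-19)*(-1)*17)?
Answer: -1/323 ≈ -0.0030960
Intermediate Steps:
1/(-(-19)*(-1)*17) = 1/(-19*1*17) = 1/(-19*17) = 1/(-323) = -1/323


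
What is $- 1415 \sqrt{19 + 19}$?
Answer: $- 1415 \sqrt{38} \approx -8722.6$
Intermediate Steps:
$- 1415 \sqrt{19 + 19} = - 1415 \sqrt{38}$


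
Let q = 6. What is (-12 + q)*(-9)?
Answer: 54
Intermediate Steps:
(-12 + q)*(-9) = (-12 + 6)*(-9) = -6*(-9) = 54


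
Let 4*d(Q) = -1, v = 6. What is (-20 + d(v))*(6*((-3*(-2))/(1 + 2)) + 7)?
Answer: -1539/4 ≈ -384.75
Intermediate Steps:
d(Q) = -¼ (d(Q) = (¼)*(-1) = -¼)
(-20 + d(v))*(6*((-3*(-2))/(1 + 2)) + 7) = (-20 - ¼)*(6*((-3*(-2))/(1 + 2)) + 7) = -81*(6*(6/3) + 7)/4 = -81*(6*(6*(⅓)) + 7)/4 = -81*(6*2 + 7)/4 = -81*(12 + 7)/4 = -81/4*19 = -1539/4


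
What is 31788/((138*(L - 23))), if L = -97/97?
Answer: -883/92 ≈ -9.5978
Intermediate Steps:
L = -1 (L = -97*1/97 = -1)
31788/((138*(L - 23))) = 31788/((138*(-1 - 23))) = 31788/((138*(-24))) = 31788/(-3312) = 31788*(-1/3312) = -883/92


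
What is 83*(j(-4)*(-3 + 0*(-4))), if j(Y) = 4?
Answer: -996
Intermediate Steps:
83*(j(-4)*(-3 + 0*(-4))) = 83*(4*(-3 + 0*(-4))) = 83*(4*(-3 + 0)) = 83*(4*(-3)) = 83*(-12) = -996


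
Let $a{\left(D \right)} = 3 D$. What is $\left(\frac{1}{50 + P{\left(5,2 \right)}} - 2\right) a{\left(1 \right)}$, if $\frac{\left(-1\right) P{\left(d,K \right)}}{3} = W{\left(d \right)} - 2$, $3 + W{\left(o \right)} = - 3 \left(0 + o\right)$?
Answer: $- \frac{657}{110} \approx -5.9727$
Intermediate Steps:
$W{\left(o \right)} = -3 - 3 o$ ($W{\left(o \right)} = -3 - 3 \left(0 + o\right) = -3 - 3 o$)
$P{\left(d,K \right)} = 15 + 9 d$ ($P{\left(d,K \right)} = - 3 \left(\left(-3 - 3 d\right) - 2\right) = - 3 \left(-5 - 3 d\right) = 15 + 9 d$)
$\left(\frac{1}{50 + P{\left(5,2 \right)}} - 2\right) a{\left(1 \right)} = \left(\frac{1}{50 + \left(15 + 9 \cdot 5\right)} - 2\right) 3 \cdot 1 = \left(\frac{1}{50 + \left(15 + 45\right)} - 2\right) 3 = \left(\frac{1}{50 + 60} - 2\right) 3 = \left(\frac{1}{110} - 2\right) 3 = \left(- \frac{219}{110}\right) 3 = - \frac{657}{110}$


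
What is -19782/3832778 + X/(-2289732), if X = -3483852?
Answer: 554480659268/365668101479 ≈ 1.5163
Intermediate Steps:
-19782/3832778 + X/(-2289732) = -19782/3832778 - 3483852/(-2289732) = -19782*1/3832778 - 3483852*(-1/2289732) = -9891/1916389 + 290321/190811 = 554480659268/365668101479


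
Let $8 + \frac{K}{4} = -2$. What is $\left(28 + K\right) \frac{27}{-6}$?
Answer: $54$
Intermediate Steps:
$K = -40$ ($K = -32 + 4 \left(-2\right) = -32 - 8 = -40$)
$\left(28 + K\right) \frac{27}{-6} = \left(28 - 40\right) \frac{27}{-6} = - 12 \cdot 27 \left(- \frac{1}{6}\right) = \left(-12\right) \left(- \frac{9}{2}\right) = 54$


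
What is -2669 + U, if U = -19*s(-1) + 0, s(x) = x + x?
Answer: -2631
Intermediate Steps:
s(x) = 2*x
U = 38 (U = -38*(-1) + 0 = -19*(-2) + 0 = 38 + 0 = 38)
-2669 + U = -2669 + 38 = -2631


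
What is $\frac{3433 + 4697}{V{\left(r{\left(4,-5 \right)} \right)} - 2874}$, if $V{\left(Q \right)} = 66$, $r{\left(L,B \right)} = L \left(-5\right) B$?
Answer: $- \frac{1355}{468} \approx -2.8953$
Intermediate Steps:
$r{\left(L,B \right)} = - 5 B L$ ($r{\left(L,B \right)} = - 5 L B = - 5 B L$)
$\frac{3433 + 4697}{V{\left(r{\left(4,-5 \right)} \right)} - 2874} = \frac{3433 + 4697}{66 - 2874} = \frac{8130}{-2808} = 8130 \left(- \frac{1}{2808}\right) = - \frac{1355}{468}$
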